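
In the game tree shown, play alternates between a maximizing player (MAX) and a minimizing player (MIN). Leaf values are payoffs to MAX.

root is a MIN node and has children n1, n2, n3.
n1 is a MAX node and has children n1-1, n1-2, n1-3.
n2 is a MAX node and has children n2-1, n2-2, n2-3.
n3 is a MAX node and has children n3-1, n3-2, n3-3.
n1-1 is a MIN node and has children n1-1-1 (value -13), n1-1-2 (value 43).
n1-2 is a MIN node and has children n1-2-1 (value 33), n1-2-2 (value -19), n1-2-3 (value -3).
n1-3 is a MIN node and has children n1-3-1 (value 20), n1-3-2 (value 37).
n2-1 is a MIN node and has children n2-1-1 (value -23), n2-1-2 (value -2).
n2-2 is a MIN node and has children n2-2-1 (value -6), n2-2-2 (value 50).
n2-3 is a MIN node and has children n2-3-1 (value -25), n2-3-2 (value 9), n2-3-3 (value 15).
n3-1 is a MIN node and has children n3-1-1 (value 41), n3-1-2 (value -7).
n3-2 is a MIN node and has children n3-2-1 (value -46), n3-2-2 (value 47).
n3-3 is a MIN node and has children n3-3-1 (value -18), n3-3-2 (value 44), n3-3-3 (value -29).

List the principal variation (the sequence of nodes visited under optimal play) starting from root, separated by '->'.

n1-1 (MIN): min(-13, 43) = -13
n1-2 (MIN): min(33, -19, -3) = -19
n1-3 (MIN): min(20, 37) = 20
n1 (MAX): max(-13, -19, 20) = 20
n2-1 (MIN): min(-23, -2) = -23
n2-2 (MIN): min(-6, 50) = -6
n2-3 (MIN): min(-25, 9, 15) = -25
n2 (MAX): max(-23, -6, -25) = -6
n3-1 (MIN): min(41, -7) = -7
n3-2 (MIN): min(-46, 47) = -46
n3-3 (MIN): min(-18, 44, -29) = -29
n3 (MAX): max(-7, -46, -29) = -7
root (MIN): min(20, -6, -7) = -7
At root, MIN picks n3 (lowest: -7).
At n3, MAX picks n3-1 (highest: -7).
At n3-1, MIN picks n3-1-2 (lowest: -7).
Terminal value -7.

root -> n3 -> n3-1 -> n3-1-2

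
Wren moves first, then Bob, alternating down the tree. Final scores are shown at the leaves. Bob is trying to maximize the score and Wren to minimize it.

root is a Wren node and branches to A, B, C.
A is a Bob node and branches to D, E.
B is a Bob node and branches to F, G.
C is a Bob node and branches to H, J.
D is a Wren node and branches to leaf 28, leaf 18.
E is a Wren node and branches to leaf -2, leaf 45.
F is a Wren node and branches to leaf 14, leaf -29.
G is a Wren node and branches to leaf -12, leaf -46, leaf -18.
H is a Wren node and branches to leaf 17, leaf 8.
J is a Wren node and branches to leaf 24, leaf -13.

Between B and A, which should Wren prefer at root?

F (Wren): min(14, -29) = -29
G (Wren): min(-12, -46, -18) = -46
B (Bob): max(-29, -46) = -29
D (Wren): min(28, 18) = 18
E (Wren): min(-2, 45) = -2
A (Bob): max(18, -2) = 18
Wren prefers the lower value; B=-29, A=18. B is better since -29 < 18.

B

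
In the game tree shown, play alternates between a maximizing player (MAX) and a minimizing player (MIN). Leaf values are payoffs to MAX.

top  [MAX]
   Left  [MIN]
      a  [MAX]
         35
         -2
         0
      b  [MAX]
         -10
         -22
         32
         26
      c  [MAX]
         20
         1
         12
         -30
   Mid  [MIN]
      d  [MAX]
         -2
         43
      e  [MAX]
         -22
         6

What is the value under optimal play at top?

a (MAX): max(35, -2, 0) = 35
b (MAX): max(-10, -22, 32, 26) = 32
c (MAX): max(20, 1, 12, -30) = 20
Left (MIN): min(35, 32, 20) = 20
d (MAX): max(-2, 43) = 43
e (MAX): max(-22, 6) = 6
Mid (MIN): min(43, 6) = 6
top (MAX): max(20, 6) = 20

20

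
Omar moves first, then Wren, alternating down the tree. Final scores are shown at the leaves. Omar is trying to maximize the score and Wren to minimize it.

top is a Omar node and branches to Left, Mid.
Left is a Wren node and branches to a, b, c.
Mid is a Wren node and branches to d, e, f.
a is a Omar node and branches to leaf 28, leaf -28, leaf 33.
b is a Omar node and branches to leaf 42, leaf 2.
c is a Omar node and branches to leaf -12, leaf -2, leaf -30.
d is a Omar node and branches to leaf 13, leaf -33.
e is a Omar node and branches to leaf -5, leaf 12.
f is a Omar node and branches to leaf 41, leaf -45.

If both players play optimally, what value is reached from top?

a (Omar): max(28, -28, 33) = 33
b (Omar): max(42, 2) = 42
c (Omar): max(-12, -2, -30) = -2
Left (Wren): min(33, 42, -2) = -2
d (Omar): max(13, -33) = 13
e (Omar): max(-5, 12) = 12
f (Omar): max(41, -45) = 41
Mid (Wren): min(13, 12, 41) = 12
top (Omar): max(-2, 12) = 12

12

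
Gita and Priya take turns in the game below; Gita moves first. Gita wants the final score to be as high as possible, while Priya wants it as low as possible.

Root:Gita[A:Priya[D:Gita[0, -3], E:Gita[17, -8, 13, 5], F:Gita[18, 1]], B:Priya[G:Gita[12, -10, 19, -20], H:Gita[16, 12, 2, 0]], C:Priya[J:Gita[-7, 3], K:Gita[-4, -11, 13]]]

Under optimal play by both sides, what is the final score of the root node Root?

16

D (Gita): max(0, -3) = 0
E (Gita): max(17, -8, 13, 5) = 17
F (Gita): max(18, 1) = 18
A (Priya): min(0, 17, 18) = 0
G (Gita): max(12, -10, 19, -20) = 19
H (Gita): max(16, 12, 2, 0) = 16
B (Priya): min(19, 16) = 16
J (Gita): max(-7, 3) = 3
K (Gita): max(-4, -11, 13) = 13
C (Priya): min(3, 13) = 3
Root (Gita): max(0, 16, 3) = 16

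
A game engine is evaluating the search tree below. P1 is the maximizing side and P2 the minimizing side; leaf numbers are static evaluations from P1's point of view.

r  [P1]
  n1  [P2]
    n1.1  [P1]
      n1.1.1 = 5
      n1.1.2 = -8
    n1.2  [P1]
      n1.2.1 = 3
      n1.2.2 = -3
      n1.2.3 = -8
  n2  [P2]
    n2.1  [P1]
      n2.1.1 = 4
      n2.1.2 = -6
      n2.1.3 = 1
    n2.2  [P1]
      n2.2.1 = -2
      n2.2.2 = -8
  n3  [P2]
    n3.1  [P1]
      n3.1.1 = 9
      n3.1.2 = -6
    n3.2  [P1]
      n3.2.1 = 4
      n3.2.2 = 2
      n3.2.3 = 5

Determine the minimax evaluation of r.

5

n1.1 (P1): max(5, -8) = 5
n1.2 (P1): max(3, -3, -8) = 3
n1 (P2): min(5, 3) = 3
n2.1 (P1): max(4, -6, 1) = 4
n2.2 (P1): max(-2, -8) = -2
n2 (P2): min(4, -2) = -2
n3.1 (P1): max(9, -6) = 9
n3.2 (P1): max(4, 2, 5) = 5
n3 (P2): min(9, 5) = 5
r (P1): max(3, -2, 5) = 5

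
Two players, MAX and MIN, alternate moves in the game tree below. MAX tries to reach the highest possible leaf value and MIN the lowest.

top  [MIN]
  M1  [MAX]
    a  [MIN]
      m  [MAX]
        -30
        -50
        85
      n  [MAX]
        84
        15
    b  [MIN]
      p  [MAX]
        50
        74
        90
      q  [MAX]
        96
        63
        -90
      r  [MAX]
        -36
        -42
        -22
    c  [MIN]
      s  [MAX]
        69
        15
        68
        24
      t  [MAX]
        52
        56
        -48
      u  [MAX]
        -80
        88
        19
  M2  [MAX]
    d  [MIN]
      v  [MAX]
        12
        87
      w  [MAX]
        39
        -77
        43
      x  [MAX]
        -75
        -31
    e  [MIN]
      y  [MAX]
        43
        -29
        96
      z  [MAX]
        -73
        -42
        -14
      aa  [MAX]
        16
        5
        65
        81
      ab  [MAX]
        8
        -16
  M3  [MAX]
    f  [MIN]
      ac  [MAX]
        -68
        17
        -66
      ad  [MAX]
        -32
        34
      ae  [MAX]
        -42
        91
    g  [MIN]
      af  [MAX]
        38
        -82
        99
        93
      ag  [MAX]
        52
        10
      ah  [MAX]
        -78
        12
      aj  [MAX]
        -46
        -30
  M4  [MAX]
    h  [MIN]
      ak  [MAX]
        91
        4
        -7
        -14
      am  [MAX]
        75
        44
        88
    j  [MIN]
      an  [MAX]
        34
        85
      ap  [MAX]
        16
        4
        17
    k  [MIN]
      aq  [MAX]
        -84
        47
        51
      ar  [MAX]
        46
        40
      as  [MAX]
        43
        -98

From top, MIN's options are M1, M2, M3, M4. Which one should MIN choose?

m (MAX): max(-30, -50, 85) = 85
n (MAX): max(84, 15) = 84
a (MIN): min(85, 84) = 84
p (MAX): max(50, 74, 90) = 90
q (MAX): max(96, 63, -90) = 96
r (MAX): max(-36, -42, -22) = -22
b (MIN): min(90, 96, -22) = -22
s (MAX): max(69, 15, 68, 24) = 69
t (MAX): max(52, 56, -48) = 56
u (MAX): max(-80, 88, 19) = 88
c (MIN): min(69, 56, 88) = 56
M1 (MAX): max(84, -22, 56) = 84
v (MAX): max(12, 87) = 87
w (MAX): max(39, -77, 43) = 43
x (MAX): max(-75, -31) = -31
d (MIN): min(87, 43, -31) = -31
y (MAX): max(43, -29, 96) = 96
z (MAX): max(-73, -42, -14) = -14
aa (MAX): max(16, 5, 65, 81) = 81
ab (MAX): max(8, -16) = 8
e (MIN): min(96, -14, 81, 8) = -14
M2 (MAX): max(-31, -14) = -14
ac (MAX): max(-68, 17, -66) = 17
ad (MAX): max(-32, 34) = 34
ae (MAX): max(-42, 91) = 91
f (MIN): min(17, 34, 91) = 17
af (MAX): max(38, -82, 99, 93) = 99
ag (MAX): max(52, 10) = 52
ah (MAX): max(-78, 12) = 12
aj (MAX): max(-46, -30) = -30
g (MIN): min(99, 52, 12, -30) = -30
M3 (MAX): max(17, -30) = 17
ak (MAX): max(91, 4, -7, -14) = 91
am (MAX): max(75, 44, 88) = 88
h (MIN): min(91, 88) = 88
an (MAX): max(34, 85) = 85
ap (MAX): max(16, 4, 17) = 17
j (MIN): min(85, 17) = 17
aq (MAX): max(-84, 47, 51) = 51
ar (MAX): max(46, 40) = 46
as (MAX): max(43, -98) = 43
k (MIN): min(51, 46, 43) = 43
M4 (MAX): max(88, 17, 43) = 88
top (MIN): min(84, -14, 17, 88) = -14
MIN at top wants the lowest of {M1=84, M2=-14, M3=17, M4=88}, so chooses M2.

M2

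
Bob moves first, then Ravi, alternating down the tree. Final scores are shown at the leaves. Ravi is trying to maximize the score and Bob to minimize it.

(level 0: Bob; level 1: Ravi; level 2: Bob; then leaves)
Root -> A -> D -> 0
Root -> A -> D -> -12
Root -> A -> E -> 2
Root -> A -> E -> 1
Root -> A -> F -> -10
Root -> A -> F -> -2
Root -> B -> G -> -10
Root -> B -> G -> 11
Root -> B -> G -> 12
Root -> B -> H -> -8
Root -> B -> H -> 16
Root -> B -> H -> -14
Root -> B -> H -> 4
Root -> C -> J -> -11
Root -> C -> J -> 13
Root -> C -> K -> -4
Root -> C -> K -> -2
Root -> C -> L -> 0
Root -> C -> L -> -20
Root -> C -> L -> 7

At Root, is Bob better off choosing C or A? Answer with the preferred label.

C

J (Bob): min(-11, 13) = -11
K (Bob): min(-4, -2) = -4
L (Bob): min(0, -20, 7) = -20
C (Ravi): max(-11, -4, -20) = -4
D (Bob): min(0, -12) = -12
E (Bob): min(2, 1) = 1
F (Bob): min(-10, -2) = -10
A (Ravi): max(-12, 1, -10) = 1
Bob prefers the lower value; C=-4, A=1. C is better since -4 < 1.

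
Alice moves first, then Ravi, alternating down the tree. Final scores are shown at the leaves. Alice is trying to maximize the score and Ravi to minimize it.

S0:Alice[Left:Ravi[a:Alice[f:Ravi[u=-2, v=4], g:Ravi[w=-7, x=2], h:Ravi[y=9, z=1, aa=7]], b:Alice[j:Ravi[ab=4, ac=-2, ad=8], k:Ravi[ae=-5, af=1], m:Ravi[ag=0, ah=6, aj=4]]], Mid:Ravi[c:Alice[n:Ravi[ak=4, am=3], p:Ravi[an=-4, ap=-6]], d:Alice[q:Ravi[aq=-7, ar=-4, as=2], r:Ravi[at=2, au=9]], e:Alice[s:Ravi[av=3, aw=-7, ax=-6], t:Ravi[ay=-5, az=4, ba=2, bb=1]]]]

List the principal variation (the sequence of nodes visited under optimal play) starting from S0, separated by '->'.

S0 -> Left -> b -> m -> ag

f (Ravi): min(-2, 4) = -2
g (Ravi): min(-7, 2) = -7
h (Ravi): min(9, 1, 7) = 1
a (Alice): max(-2, -7, 1) = 1
j (Ravi): min(4, -2, 8) = -2
k (Ravi): min(-5, 1) = -5
m (Ravi): min(0, 6, 4) = 0
b (Alice): max(-2, -5, 0) = 0
Left (Ravi): min(1, 0) = 0
n (Ravi): min(4, 3) = 3
p (Ravi): min(-4, -6) = -6
c (Alice): max(3, -6) = 3
q (Ravi): min(-7, -4, 2) = -7
r (Ravi): min(2, 9) = 2
d (Alice): max(-7, 2) = 2
s (Ravi): min(3, -7, -6) = -7
t (Ravi): min(-5, 4, 2, 1) = -5
e (Alice): max(-7, -5) = -5
Mid (Ravi): min(3, 2, -5) = -5
S0 (Alice): max(0, -5) = 0
At S0, Alice picks Left (highest: 0).
At Left, Ravi picks b (lowest: 0).
At b, Alice picks m (highest: 0).
At m, Ravi picks ag (lowest: 0).
Terminal value 0.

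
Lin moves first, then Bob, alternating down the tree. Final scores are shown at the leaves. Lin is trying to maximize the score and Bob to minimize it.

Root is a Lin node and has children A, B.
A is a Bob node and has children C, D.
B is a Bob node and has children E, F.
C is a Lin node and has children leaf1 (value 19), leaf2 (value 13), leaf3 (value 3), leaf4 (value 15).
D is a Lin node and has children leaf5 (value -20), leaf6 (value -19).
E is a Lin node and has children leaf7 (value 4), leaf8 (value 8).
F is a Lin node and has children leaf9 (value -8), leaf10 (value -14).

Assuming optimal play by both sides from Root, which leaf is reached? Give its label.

C (Lin): max(19, 13, 3, 15) = 19
D (Lin): max(-20, -19) = -19
A (Bob): min(19, -19) = -19
E (Lin): max(4, 8) = 8
F (Lin): max(-8, -14) = -8
B (Bob): min(8, -8) = -8
Root (Lin): max(-19, -8) = -8
At Root, Lin picks B (highest: -8).
At B, Bob picks F (lowest: -8).
At F, Lin picks leaf9 (highest: -8).
Terminal value -8.

leaf9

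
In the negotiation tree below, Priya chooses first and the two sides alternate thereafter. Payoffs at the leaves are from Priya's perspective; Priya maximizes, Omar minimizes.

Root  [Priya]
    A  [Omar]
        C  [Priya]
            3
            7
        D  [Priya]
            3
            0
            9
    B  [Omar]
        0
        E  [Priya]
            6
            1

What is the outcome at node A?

C (Priya): max(3, 7) = 7
D (Priya): max(3, 0, 9) = 9
A (Omar): min(7, 9) = 7

7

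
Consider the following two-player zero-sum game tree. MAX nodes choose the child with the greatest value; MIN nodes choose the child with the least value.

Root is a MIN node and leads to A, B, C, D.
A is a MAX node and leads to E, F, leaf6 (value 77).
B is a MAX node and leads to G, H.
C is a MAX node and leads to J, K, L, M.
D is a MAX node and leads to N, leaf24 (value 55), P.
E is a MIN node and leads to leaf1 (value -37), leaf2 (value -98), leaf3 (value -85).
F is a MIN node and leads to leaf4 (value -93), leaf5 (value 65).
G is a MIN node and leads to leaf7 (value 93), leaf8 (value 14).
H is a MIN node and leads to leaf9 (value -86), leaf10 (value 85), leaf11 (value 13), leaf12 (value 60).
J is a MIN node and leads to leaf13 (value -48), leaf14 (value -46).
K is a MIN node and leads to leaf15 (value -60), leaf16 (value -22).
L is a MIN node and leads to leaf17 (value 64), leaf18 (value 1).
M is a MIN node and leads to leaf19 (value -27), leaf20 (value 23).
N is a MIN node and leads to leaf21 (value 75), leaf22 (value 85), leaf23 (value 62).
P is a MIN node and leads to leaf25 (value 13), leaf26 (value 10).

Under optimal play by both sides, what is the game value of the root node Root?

E (MIN): min(-37, -98, -85) = -98
F (MIN): min(-93, 65) = -93
A (MAX): max(-98, -93, 77) = 77
G (MIN): min(93, 14) = 14
H (MIN): min(-86, 85, 13, 60) = -86
B (MAX): max(14, -86) = 14
J (MIN): min(-48, -46) = -48
K (MIN): min(-60, -22) = -60
L (MIN): min(64, 1) = 1
M (MIN): min(-27, 23) = -27
C (MAX): max(-48, -60, 1, -27) = 1
N (MIN): min(75, 85, 62) = 62
P (MIN): min(13, 10) = 10
D (MAX): max(62, 55, 10) = 62
Root (MIN): min(77, 14, 1, 62) = 1

1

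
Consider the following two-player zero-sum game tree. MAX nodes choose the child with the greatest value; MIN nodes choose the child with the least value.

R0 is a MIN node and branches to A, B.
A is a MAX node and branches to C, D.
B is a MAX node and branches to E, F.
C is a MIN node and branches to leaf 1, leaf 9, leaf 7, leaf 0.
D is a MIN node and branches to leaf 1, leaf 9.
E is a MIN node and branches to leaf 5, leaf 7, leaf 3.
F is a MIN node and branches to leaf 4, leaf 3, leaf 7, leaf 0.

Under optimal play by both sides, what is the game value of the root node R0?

1

C (MIN): min(1, 9, 7, 0) = 0
D (MIN): min(1, 9) = 1
A (MAX): max(0, 1) = 1
E (MIN): min(5, 7, 3) = 3
F (MIN): min(4, 3, 7, 0) = 0
B (MAX): max(3, 0) = 3
R0 (MIN): min(1, 3) = 1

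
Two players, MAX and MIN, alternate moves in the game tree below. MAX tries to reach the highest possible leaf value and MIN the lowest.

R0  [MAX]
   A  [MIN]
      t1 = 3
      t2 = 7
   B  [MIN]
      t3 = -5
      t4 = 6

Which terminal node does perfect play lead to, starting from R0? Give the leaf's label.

t1

A (MIN): min(3, 7) = 3
B (MIN): min(-5, 6) = -5
R0 (MAX): max(3, -5) = 3
At R0, MAX picks A (highest: 3).
At A, MIN picks t1 (lowest: 3).
Terminal value 3.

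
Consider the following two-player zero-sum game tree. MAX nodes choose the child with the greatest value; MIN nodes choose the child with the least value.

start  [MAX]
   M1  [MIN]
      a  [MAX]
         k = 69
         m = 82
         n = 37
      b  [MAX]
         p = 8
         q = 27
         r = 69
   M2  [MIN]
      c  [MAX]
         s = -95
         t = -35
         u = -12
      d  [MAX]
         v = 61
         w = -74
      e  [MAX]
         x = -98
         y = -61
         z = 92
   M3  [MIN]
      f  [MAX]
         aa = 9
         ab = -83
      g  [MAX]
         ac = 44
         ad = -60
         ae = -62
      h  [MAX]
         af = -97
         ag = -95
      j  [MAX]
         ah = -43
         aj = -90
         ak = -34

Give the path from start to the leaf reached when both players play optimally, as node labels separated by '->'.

start -> M1 -> b -> r

a (MAX): max(69, 82, 37) = 82
b (MAX): max(8, 27, 69) = 69
M1 (MIN): min(82, 69) = 69
c (MAX): max(-95, -35, -12) = -12
d (MAX): max(61, -74) = 61
e (MAX): max(-98, -61, 92) = 92
M2 (MIN): min(-12, 61, 92) = -12
f (MAX): max(9, -83) = 9
g (MAX): max(44, -60, -62) = 44
h (MAX): max(-97, -95) = -95
j (MAX): max(-43, -90, -34) = -34
M3 (MIN): min(9, 44, -95, -34) = -95
start (MAX): max(69, -12, -95) = 69
At start, MAX picks M1 (highest: 69).
At M1, MIN picks b (lowest: 69).
At b, MAX picks r (highest: 69).
Terminal value 69.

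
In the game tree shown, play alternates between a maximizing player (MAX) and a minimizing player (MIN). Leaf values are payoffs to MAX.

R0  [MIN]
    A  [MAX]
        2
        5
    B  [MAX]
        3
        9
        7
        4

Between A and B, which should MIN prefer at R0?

A (MAX): max(2, 5) = 5
B (MAX): max(3, 9, 7, 4) = 9
MIN prefers the lower value; A=5, B=9. A is better since 5 < 9.

A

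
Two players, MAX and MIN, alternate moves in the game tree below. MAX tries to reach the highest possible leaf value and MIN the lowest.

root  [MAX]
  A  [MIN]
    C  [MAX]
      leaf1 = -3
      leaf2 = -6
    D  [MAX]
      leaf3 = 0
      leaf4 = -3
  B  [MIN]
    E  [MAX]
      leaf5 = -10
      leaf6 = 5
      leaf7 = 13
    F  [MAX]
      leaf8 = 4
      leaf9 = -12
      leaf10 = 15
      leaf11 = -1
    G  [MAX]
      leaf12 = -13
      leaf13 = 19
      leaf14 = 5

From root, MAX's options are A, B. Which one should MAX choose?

B

C (MAX): max(-3, -6) = -3
D (MAX): max(0, -3) = 0
A (MIN): min(-3, 0) = -3
E (MAX): max(-10, 5, 13) = 13
F (MAX): max(4, -12, 15, -1) = 15
G (MAX): max(-13, 19, 5) = 19
B (MIN): min(13, 15, 19) = 13
root (MAX): max(-3, 13) = 13
MAX at root wants the highest of {A=-3, B=13}, so chooses B.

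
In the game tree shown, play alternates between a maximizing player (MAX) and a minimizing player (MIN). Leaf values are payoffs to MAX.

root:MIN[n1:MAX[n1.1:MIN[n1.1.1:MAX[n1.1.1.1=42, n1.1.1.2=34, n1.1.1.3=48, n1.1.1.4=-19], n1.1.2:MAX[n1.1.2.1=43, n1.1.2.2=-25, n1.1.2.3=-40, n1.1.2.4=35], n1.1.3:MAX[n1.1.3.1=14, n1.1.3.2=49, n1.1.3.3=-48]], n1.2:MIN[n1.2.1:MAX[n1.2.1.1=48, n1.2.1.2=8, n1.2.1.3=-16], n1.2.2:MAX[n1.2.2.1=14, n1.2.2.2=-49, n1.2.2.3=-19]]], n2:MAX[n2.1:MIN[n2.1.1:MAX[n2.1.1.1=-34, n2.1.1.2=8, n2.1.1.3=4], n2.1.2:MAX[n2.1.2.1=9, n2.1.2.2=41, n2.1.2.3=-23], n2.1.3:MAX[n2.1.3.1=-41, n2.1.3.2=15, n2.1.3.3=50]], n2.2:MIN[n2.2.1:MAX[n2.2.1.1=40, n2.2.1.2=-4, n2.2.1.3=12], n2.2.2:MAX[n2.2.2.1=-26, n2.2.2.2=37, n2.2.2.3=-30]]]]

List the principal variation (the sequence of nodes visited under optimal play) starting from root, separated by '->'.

n1.1.1 (MAX): max(42, 34, 48, -19) = 48
n1.1.2 (MAX): max(43, -25, -40, 35) = 43
n1.1.3 (MAX): max(14, 49, -48) = 49
n1.1 (MIN): min(48, 43, 49) = 43
n1.2.1 (MAX): max(48, 8, -16) = 48
n1.2.2 (MAX): max(14, -49, -19) = 14
n1.2 (MIN): min(48, 14) = 14
n1 (MAX): max(43, 14) = 43
n2.1.1 (MAX): max(-34, 8, 4) = 8
n2.1.2 (MAX): max(9, 41, -23) = 41
n2.1.3 (MAX): max(-41, 15, 50) = 50
n2.1 (MIN): min(8, 41, 50) = 8
n2.2.1 (MAX): max(40, -4, 12) = 40
n2.2.2 (MAX): max(-26, 37, -30) = 37
n2.2 (MIN): min(40, 37) = 37
n2 (MAX): max(8, 37) = 37
root (MIN): min(43, 37) = 37
At root, MIN picks n2 (lowest: 37).
At n2, MAX picks n2.2 (highest: 37).
At n2.2, MIN picks n2.2.2 (lowest: 37).
At n2.2.2, MAX picks n2.2.2.2 (highest: 37).
Terminal value 37.

root -> n2 -> n2.2 -> n2.2.2 -> n2.2.2.2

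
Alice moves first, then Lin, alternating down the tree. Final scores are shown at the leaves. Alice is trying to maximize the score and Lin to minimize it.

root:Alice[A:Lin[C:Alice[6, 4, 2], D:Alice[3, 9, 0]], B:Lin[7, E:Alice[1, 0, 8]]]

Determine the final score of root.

C (Alice): max(6, 4, 2) = 6
D (Alice): max(3, 9, 0) = 9
A (Lin): min(6, 9) = 6
E (Alice): max(1, 0, 8) = 8
B (Lin): min(7, 8) = 7
root (Alice): max(6, 7) = 7

7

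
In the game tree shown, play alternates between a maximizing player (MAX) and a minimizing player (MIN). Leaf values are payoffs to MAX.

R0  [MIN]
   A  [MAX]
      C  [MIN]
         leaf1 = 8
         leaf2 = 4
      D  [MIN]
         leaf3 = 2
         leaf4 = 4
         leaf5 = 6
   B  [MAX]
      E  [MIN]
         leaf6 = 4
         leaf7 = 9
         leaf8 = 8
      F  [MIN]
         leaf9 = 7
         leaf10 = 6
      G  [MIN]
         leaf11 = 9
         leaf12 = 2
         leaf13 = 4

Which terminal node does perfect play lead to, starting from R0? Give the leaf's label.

C (MIN): min(8, 4) = 4
D (MIN): min(2, 4, 6) = 2
A (MAX): max(4, 2) = 4
E (MIN): min(4, 9, 8) = 4
F (MIN): min(7, 6) = 6
G (MIN): min(9, 2, 4) = 2
B (MAX): max(4, 6, 2) = 6
R0 (MIN): min(4, 6) = 4
At R0, MIN picks A (lowest: 4).
At A, MAX picks C (highest: 4).
At C, MIN picks leaf2 (lowest: 4).
Terminal value 4.

leaf2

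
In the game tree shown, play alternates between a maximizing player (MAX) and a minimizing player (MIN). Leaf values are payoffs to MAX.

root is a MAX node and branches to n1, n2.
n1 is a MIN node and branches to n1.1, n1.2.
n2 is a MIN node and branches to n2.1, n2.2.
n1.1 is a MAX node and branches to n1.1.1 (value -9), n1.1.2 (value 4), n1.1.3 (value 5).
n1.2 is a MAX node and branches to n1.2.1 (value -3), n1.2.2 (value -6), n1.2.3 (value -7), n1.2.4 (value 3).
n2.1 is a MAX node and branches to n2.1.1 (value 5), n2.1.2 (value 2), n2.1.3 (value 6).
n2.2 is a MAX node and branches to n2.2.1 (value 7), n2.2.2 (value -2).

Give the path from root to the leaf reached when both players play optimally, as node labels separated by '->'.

n1.1 (MAX): max(-9, 4, 5) = 5
n1.2 (MAX): max(-3, -6, -7, 3) = 3
n1 (MIN): min(5, 3) = 3
n2.1 (MAX): max(5, 2, 6) = 6
n2.2 (MAX): max(7, -2) = 7
n2 (MIN): min(6, 7) = 6
root (MAX): max(3, 6) = 6
At root, MAX picks n2 (highest: 6).
At n2, MIN picks n2.1 (lowest: 6).
At n2.1, MAX picks n2.1.3 (highest: 6).
Terminal value 6.

root -> n2 -> n2.1 -> n2.1.3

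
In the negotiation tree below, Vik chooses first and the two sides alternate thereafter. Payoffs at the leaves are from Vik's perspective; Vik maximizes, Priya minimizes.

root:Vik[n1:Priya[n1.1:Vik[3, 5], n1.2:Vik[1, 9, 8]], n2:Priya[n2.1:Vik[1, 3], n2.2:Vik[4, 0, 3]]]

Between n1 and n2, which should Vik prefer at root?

n1

n1.1 (Vik): max(3, 5) = 5
n1.2 (Vik): max(1, 9, 8) = 9
n1 (Priya): min(5, 9) = 5
n2.1 (Vik): max(1, 3) = 3
n2.2 (Vik): max(4, 0, 3) = 4
n2 (Priya): min(3, 4) = 3
Vik prefers the higher value; n1=5, n2=3. n1 is better since 5 > 3.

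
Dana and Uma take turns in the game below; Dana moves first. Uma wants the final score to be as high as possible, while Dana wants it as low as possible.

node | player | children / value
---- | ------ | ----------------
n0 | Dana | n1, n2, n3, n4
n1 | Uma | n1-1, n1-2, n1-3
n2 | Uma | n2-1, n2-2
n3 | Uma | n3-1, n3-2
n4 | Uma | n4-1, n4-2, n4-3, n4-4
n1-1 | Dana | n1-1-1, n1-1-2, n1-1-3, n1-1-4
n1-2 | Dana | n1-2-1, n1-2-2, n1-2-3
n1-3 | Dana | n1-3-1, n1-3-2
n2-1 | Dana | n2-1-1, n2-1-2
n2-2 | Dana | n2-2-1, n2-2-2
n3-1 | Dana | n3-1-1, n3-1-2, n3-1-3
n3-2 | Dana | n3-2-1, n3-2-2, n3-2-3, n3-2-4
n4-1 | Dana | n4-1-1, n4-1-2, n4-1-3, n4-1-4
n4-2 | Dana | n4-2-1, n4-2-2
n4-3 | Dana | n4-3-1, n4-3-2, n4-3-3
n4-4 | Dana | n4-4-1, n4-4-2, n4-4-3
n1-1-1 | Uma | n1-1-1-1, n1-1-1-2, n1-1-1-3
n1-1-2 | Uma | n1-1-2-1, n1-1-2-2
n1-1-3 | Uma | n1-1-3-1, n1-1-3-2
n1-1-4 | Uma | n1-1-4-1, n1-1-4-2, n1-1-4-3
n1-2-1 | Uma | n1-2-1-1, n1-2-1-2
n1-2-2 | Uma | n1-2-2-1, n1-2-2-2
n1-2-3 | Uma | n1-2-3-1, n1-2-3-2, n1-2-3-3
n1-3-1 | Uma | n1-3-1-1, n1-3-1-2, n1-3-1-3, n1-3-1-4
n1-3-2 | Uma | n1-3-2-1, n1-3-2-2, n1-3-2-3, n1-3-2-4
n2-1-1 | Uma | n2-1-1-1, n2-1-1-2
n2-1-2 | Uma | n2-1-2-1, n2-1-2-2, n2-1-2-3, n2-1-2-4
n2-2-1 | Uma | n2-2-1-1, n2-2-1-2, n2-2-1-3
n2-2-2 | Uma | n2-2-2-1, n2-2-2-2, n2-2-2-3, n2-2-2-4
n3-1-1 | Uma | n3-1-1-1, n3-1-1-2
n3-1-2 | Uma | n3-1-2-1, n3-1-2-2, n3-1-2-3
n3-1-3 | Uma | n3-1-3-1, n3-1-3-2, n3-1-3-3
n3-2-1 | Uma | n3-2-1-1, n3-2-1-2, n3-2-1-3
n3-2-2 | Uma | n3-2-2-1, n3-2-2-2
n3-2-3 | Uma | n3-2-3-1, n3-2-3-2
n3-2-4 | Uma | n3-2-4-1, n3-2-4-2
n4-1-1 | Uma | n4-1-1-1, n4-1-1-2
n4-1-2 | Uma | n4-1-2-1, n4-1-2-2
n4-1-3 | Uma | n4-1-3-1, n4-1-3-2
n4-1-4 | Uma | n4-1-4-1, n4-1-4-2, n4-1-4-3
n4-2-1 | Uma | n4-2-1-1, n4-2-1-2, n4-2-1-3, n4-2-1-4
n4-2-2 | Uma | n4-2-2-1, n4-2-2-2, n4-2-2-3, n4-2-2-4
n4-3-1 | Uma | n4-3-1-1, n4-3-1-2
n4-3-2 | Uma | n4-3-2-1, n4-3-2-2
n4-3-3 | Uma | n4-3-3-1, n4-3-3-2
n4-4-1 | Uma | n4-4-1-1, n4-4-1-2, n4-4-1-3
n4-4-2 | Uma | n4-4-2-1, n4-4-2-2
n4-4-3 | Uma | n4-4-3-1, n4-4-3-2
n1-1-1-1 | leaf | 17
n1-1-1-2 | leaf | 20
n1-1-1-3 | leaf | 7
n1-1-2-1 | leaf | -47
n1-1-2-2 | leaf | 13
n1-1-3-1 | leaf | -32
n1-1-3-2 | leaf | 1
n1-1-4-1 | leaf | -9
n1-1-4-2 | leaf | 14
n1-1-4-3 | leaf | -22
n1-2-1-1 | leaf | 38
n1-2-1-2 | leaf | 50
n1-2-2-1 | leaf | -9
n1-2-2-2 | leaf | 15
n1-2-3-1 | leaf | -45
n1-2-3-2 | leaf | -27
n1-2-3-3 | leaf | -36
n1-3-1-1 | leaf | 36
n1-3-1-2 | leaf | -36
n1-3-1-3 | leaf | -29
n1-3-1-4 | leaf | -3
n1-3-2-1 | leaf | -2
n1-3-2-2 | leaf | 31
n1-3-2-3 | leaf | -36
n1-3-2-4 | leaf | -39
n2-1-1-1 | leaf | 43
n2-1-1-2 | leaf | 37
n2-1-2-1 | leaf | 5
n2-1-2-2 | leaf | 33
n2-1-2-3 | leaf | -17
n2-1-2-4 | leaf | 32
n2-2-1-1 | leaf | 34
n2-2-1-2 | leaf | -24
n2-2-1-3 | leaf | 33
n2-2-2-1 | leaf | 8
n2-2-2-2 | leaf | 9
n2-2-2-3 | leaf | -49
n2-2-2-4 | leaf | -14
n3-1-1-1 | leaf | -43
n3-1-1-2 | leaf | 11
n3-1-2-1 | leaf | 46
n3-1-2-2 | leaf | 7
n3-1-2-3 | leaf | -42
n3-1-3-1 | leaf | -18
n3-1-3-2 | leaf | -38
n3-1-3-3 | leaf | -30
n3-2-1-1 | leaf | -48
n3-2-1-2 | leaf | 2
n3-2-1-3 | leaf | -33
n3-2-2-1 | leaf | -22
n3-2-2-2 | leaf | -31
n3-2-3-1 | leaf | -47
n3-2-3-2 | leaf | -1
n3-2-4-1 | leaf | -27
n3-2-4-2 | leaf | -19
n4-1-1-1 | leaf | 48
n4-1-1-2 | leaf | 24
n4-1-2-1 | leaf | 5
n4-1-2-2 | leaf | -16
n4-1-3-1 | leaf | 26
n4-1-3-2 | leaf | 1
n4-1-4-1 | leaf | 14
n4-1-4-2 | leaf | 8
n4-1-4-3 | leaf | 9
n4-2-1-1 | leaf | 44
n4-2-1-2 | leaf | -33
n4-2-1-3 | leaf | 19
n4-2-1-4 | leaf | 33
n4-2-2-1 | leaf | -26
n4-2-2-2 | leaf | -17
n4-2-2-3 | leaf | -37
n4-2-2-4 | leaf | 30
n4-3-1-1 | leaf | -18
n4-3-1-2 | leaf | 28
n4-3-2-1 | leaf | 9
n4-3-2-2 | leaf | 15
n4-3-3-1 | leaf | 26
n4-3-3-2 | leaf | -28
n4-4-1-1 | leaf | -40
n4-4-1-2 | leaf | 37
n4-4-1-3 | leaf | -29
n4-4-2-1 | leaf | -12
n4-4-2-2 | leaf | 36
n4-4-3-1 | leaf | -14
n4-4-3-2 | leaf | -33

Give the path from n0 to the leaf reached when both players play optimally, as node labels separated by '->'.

n0 -> n3 -> n3-1 -> n3-1-3 -> n3-1-3-1

n1-1-1 (Uma): max(17, 20, 7) = 20
n1-1-2 (Uma): max(-47, 13) = 13
n1-1-3 (Uma): max(-32, 1) = 1
n1-1-4 (Uma): max(-9, 14, -22) = 14
n1-1 (Dana): min(20, 13, 1, 14) = 1
n1-2-1 (Uma): max(38, 50) = 50
n1-2-2 (Uma): max(-9, 15) = 15
n1-2-3 (Uma): max(-45, -27, -36) = -27
n1-2 (Dana): min(50, 15, -27) = -27
n1-3-1 (Uma): max(36, -36, -29, -3) = 36
n1-3-2 (Uma): max(-2, 31, -36, -39) = 31
n1-3 (Dana): min(36, 31) = 31
n1 (Uma): max(1, -27, 31) = 31
n2-1-1 (Uma): max(43, 37) = 43
n2-1-2 (Uma): max(5, 33, -17, 32) = 33
n2-1 (Dana): min(43, 33) = 33
n2-2-1 (Uma): max(34, -24, 33) = 34
n2-2-2 (Uma): max(8, 9, -49, -14) = 9
n2-2 (Dana): min(34, 9) = 9
n2 (Uma): max(33, 9) = 33
n3-1-1 (Uma): max(-43, 11) = 11
n3-1-2 (Uma): max(46, 7, -42) = 46
n3-1-3 (Uma): max(-18, -38, -30) = -18
n3-1 (Dana): min(11, 46, -18) = -18
n3-2-1 (Uma): max(-48, 2, -33) = 2
n3-2-2 (Uma): max(-22, -31) = -22
n3-2-3 (Uma): max(-47, -1) = -1
n3-2-4 (Uma): max(-27, -19) = -19
n3-2 (Dana): min(2, -22, -1, -19) = -22
n3 (Uma): max(-18, -22) = -18
n4-1-1 (Uma): max(48, 24) = 48
n4-1-2 (Uma): max(5, -16) = 5
n4-1-3 (Uma): max(26, 1) = 26
n4-1-4 (Uma): max(14, 8, 9) = 14
n4-1 (Dana): min(48, 5, 26, 14) = 5
n4-2-1 (Uma): max(44, -33, 19, 33) = 44
n4-2-2 (Uma): max(-26, -17, -37, 30) = 30
n4-2 (Dana): min(44, 30) = 30
n4-3-1 (Uma): max(-18, 28) = 28
n4-3-2 (Uma): max(9, 15) = 15
n4-3-3 (Uma): max(26, -28) = 26
n4-3 (Dana): min(28, 15, 26) = 15
n4-4-1 (Uma): max(-40, 37, -29) = 37
n4-4-2 (Uma): max(-12, 36) = 36
n4-4-3 (Uma): max(-14, -33) = -14
n4-4 (Dana): min(37, 36, -14) = -14
n4 (Uma): max(5, 30, 15, -14) = 30
n0 (Dana): min(31, 33, -18, 30) = -18
At n0, Dana picks n3 (lowest: -18).
At n3, Uma picks n3-1 (highest: -18).
At n3-1, Dana picks n3-1-3 (lowest: -18).
At n3-1-3, Uma picks n3-1-3-1 (highest: -18).
Terminal value -18.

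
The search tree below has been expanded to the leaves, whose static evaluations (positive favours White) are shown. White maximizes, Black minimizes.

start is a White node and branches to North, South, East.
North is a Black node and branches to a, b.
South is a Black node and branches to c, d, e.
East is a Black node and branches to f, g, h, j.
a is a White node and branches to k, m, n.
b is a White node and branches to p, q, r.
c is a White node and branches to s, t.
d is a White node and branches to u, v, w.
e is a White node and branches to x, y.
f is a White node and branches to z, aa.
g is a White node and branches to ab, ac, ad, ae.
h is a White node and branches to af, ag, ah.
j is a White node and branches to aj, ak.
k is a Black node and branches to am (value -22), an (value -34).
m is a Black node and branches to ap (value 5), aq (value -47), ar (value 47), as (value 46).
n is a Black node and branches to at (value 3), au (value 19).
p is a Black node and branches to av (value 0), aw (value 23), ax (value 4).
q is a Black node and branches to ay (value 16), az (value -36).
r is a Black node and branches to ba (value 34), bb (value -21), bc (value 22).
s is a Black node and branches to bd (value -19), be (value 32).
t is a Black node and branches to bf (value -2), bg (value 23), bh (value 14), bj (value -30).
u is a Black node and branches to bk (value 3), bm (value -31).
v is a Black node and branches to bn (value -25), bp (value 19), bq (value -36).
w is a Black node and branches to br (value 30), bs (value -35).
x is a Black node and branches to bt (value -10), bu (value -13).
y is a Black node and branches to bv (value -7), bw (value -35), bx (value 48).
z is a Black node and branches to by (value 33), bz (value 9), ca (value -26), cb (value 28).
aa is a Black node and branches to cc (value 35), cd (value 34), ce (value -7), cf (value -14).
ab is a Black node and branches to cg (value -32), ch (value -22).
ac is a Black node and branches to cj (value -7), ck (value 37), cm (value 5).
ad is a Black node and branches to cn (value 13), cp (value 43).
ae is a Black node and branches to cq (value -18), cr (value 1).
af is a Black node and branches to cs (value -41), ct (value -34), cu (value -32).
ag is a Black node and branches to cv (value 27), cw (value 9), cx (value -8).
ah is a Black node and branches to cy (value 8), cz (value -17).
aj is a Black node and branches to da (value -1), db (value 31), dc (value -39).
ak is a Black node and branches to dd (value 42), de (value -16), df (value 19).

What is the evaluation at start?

k (Black): min(-22, -34) = -34
m (Black): min(5, -47, 47, 46) = -47
n (Black): min(3, 19) = 3
a (White): max(-34, -47, 3) = 3
p (Black): min(0, 23, 4) = 0
q (Black): min(16, -36) = -36
r (Black): min(34, -21, 22) = -21
b (White): max(0, -36, -21) = 0
North (Black): min(3, 0) = 0
s (Black): min(-19, 32) = -19
t (Black): min(-2, 23, 14, -30) = -30
c (White): max(-19, -30) = -19
u (Black): min(3, -31) = -31
v (Black): min(-25, 19, -36) = -36
w (Black): min(30, -35) = -35
d (White): max(-31, -36, -35) = -31
x (Black): min(-10, -13) = -13
y (Black): min(-7, -35, 48) = -35
e (White): max(-13, -35) = -13
South (Black): min(-19, -31, -13) = -31
z (Black): min(33, 9, -26, 28) = -26
aa (Black): min(35, 34, -7, -14) = -14
f (White): max(-26, -14) = -14
ab (Black): min(-32, -22) = -32
ac (Black): min(-7, 37, 5) = -7
ad (Black): min(13, 43) = 13
ae (Black): min(-18, 1) = -18
g (White): max(-32, -7, 13, -18) = 13
af (Black): min(-41, -34, -32) = -41
ag (Black): min(27, 9, -8) = -8
ah (Black): min(8, -17) = -17
h (White): max(-41, -8, -17) = -8
aj (Black): min(-1, 31, -39) = -39
ak (Black): min(42, -16, 19) = -16
j (White): max(-39, -16) = -16
East (Black): min(-14, 13, -8, -16) = -16
start (White): max(0, -31, -16) = 0

0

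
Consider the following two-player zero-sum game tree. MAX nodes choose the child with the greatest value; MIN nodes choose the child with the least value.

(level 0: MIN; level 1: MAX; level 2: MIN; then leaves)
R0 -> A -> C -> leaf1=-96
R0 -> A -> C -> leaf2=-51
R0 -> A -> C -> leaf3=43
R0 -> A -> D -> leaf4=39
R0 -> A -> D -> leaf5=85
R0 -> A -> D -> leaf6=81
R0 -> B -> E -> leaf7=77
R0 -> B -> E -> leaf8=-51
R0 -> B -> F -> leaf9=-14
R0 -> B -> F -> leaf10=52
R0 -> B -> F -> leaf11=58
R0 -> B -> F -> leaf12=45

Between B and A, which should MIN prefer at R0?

E (MIN): min(77, -51) = -51
F (MIN): min(-14, 52, 58, 45) = -14
B (MAX): max(-51, -14) = -14
C (MIN): min(-96, -51, 43) = -96
D (MIN): min(39, 85, 81) = 39
A (MAX): max(-96, 39) = 39
MIN prefers the lower value; B=-14, A=39. B is better since -14 < 39.

B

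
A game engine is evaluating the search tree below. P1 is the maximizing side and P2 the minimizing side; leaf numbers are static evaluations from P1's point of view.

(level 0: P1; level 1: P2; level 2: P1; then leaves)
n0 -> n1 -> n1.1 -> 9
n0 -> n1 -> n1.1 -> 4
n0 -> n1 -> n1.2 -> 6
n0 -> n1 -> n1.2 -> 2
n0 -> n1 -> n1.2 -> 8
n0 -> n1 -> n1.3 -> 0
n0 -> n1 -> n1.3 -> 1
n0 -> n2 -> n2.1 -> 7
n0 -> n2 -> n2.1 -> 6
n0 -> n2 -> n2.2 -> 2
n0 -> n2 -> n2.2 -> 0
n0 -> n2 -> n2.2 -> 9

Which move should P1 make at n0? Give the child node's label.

n2

n1.1 (P1): max(9, 4) = 9
n1.2 (P1): max(6, 2, 8) = 8
n1.3 (P1): max(0, 1) = 1
n1 (P2): min(9, 8, 1) = 1
n2.1 (P1): max(7, 6) = 7
n2.2 (P1): max(2, 0, 9) = 9
n2 (P2): min(7, 9) = 7
n0 (P1): max(1, 7) = 7
P1 at n0 wants the highest of {n1=1, n2=7}, so chooses n2.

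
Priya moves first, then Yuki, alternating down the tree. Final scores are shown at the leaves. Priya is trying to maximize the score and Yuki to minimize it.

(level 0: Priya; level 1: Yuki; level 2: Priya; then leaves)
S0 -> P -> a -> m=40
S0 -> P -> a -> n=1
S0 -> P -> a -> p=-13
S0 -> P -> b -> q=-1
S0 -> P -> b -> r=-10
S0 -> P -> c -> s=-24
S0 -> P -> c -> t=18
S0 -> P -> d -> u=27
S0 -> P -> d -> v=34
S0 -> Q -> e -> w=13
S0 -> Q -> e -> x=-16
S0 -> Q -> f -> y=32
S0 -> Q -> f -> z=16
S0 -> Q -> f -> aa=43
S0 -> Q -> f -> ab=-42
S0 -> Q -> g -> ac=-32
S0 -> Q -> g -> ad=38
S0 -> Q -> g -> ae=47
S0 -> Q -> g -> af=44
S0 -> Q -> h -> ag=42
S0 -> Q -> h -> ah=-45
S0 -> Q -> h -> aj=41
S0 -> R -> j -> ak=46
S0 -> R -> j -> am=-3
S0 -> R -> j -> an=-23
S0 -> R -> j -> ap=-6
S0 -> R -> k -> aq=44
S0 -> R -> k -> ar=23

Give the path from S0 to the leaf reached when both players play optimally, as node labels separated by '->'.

S0 -> R -> k -> aq

a (Priya): max(40, 1, -13) = 40
b (Priya): max(-1, -10) = -1
c (Priya): max(-24, 18) = 18
d (Priya): max(27, 34) = 34
P (Yuki): min(40, -1, 18, 34) = -1
e (Priya): max(13, -16) = 13
f (Priya): max(32, 16, 43, -42) = 43
g (Priya): max(-32, 38, 47, 44) = 47
h (Priya): max(42, -45, 41) = 42
Q (Yuki): min(13, 43, 47, 42) = 13
j (Priya): max(46, -3, -23, -6) = 46
k (Priya): max(44, 23) = 44
R (Yuki): min(46, 44) = 44
S0 (Priya): max(-1, 13, 44) = 44
At S0, Priya picks R (highest: 44).
At R, Yuki picks k (lowest: 44).
At k, Priya picks aq (highest: 44).
Terminal value 44.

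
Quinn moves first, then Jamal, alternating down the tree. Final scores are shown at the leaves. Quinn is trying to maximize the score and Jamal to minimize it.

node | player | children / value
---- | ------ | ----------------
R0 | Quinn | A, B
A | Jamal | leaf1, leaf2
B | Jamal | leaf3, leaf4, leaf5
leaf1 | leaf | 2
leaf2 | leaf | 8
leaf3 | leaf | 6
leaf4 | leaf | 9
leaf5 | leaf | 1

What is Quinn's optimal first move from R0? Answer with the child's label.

A (Jamal): min(2, 8) = 2
B (Jamal): min(6, 9, 1) = 1
R0 (Quinn): max(2, 1) = 2
Quinn at R0 wants the highest of {A=2, B=1}, so chooses A.

A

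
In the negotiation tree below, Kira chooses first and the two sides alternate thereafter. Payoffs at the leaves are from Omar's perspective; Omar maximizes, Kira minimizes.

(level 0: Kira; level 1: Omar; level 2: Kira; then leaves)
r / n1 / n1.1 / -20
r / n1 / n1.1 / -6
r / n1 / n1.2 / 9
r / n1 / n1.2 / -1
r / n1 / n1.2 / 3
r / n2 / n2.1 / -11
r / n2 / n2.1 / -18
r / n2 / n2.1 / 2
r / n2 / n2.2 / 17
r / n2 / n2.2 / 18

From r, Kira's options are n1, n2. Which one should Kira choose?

n1

n1.1 (Kira): min(-20, -6) = -20
n1.2 (Kira): min(9, -1, 3) = -1
n1 (Omar): max(-20, -1) = -1
n2.1 (Kira): min(-11, -18, 2) = -18
n2.2 (Kira): min(17, 18) = 17
n2 (Omar): max(-18, 17) = 17
r (Kira): min(-1, 17) = -1
Kira at r wants the lowest of {n1=-1, n2=17}, so chooses n1.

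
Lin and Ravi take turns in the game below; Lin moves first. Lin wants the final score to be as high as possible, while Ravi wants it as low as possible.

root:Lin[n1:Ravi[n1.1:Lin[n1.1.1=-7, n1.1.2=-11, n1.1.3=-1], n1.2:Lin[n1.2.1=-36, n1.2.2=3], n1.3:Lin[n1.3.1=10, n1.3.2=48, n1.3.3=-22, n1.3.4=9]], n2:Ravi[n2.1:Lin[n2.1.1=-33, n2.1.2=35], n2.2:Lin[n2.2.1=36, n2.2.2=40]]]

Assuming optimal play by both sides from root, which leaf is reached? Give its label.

n2.1.2

n1.1 (Lin): max(-7, -11, -1) = -1
n1.2 (Lin): max(-36, 3) = 3
n1.3 (Lin): max(10, 48, -22, 9) = 48
n1 (Ravi): min(-1, 3, 48) = -1
n2.1 (Lin): max(-33, 35) = 35
n2.2 (Lin): max(36, 40) = 40
n2 (Ravi): min(35, 40) = 35
root (Lin): max(-1, 35) = 35
At root, Lin picks n2 (highest: 35).
At n2, Ravi picks n2.1 (lowest: 35).
At n2.1, Lin picks n2.1.2 (highest: 35).
Terminal value 35.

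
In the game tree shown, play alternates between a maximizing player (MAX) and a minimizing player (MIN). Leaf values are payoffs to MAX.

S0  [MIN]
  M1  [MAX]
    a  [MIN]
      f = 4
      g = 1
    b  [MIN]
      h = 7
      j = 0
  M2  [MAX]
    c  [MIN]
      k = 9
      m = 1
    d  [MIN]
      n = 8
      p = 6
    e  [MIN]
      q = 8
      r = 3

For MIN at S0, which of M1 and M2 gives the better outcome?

M1

a (MIN): min(4, 1) = 1
b (MIN): min(7, 0) = 0
M1 (MAX): max(1, 0) = 1
c (MIN): min(9, 1) = 1
d (MIN): min(8, 6) = 6
e (MIN): min(8, 3) = 3
M2 (MAX): max(1, 6, 3) = 6
MIN prefers the lower value; M1=1, M2=6. M1 is better since 1 < 6.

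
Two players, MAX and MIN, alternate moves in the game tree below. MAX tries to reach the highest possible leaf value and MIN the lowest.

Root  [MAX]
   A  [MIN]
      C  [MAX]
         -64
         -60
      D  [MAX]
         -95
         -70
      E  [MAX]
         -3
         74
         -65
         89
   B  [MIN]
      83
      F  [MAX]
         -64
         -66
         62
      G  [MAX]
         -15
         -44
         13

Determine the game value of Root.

13

C (MAX): max(-64, -60) = -60
D (MAX): max(-95, -70) = -70
E (MAX): max(-3, 74, -65, 89) = 89
A (MIN): min(-60, -70, 89) = -70
F (MAX): max(-64, -66, 62) = 62
G (MAX): max(-15, -44, 13) = 13
B (MIN): min(83, 62, 13) = 13
Root (MAX): max(-70, 13) = 13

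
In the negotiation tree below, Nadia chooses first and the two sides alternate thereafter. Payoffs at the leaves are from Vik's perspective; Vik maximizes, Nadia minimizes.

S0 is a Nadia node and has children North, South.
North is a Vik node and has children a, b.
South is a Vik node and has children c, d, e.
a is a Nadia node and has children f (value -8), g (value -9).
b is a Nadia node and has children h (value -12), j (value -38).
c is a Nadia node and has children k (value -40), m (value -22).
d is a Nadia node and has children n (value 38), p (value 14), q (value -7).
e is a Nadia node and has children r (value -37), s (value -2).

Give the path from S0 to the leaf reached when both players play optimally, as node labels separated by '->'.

S0 -> North -> a -> g

a (Nadia): min(-8, -9) = -9
b (Nadia): min(-12, -38) = -38
North (Vik): max(-9, -38) = -9
c (Nadia): min(-40, -22) = -40
d (Nadia): min(38, 14, -7) = -7
e (Nadia): min(-37, -2) = -37
South (Vik): max(-40, -7, -37) = -7
S0 (Nadia): min(-9, -7) = -9
At S0, Nadia picks North (lowest: -9).
At North, Vik picks a (highest: -9).
At a, Nadia picks g (lowest: -9).
Terminal value -9.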